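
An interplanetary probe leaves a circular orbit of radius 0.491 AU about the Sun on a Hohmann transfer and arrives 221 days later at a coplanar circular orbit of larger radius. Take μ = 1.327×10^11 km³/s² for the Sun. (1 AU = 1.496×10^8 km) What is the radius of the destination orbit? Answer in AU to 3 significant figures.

r₂ = 1.78 AU

In km: r₁ = 0.491 × 1.496×10^8 = 7.34536×10^7 km.
Transfer time t = 221 days = 1.90944×10^7 s, and t = π√(a_t³/μ).
So a_t = (μ t²/π²)^(1/3) = (1.327×10^11 × (1.90944×10^7)² / π²)^(1/3) = 1.6987×10^8 km.
Since a_t = (r₁ + r₂)/2, r₂ = 2a_t − r₁ = 2×1.6987×10^8 − 7.34536×10^7 = 2.662864×10^8 km.
In AU: r₂ = 2.662864×10^8 / 1.496×10^8 = 1.78 AU.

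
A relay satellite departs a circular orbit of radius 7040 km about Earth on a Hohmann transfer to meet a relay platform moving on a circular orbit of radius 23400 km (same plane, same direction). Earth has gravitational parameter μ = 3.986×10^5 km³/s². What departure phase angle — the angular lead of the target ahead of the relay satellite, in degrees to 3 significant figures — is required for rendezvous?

φ = 85.6°

Semi-major axis of the transfer orbit: a_t = (7040 + 23400)/2 = 15220 km.
Transfer time t = π√(a_t³/μ) = 9343 s.
Target angular speed ω₂ = √(μ/r₂³) = 1.764×10^-4 rad/s.
Angle swept by the target during transfer: ω₂·t = 1.648 rad = 94.42°.
Arrival is 180° from departure on the ellipse, so φ = 180° − 94.42° = 85.6°.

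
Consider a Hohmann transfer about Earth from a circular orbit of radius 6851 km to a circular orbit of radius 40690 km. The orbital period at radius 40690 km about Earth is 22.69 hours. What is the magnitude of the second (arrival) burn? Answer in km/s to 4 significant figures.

Δv₂ = 1.450 km/s

From Kepler's third law T² = 4π²r³/μ at r = 40690 km, T = 22.69 hours = 22.69 × 3600 s = 81684 s: μ = 4π²r³/T² = 3.98611×10^5 km³/s².
The Hohmann ellipse has a_t = (r₁ + r₂)/2 = 23770.5 km.
Circular speed at r = 40690 km: v_c = √(μ/r) = 3.130 km/s.
Transfer-orbit speed at the same r (vis-viva, a = a_t): v_t = √[μ(2/r − 1/a_t)] = 1.680 km/s.
Δv₂ = |v_t − v_c| = |1.680 − 3.130| = 1.450 km/s.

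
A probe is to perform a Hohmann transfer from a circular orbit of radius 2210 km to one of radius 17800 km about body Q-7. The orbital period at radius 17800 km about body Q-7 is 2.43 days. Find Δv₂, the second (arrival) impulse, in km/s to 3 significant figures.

Δv₂ = 0.282 km/s

From Kepler's third law T² = 4π²r³/μ at r = 17800 km, T = 2.43 days = 2.43 × 86400 s = 2.09952×10^5 s: μ = 4π²r³/T² = 5051.03 km³/s².
The Hohmann ellipse has a_t = (r₁ + r₂)/2 = 10005 km.
Circular speed at r = 17800 km: v_c = √(μ/r) = 0.5327 km/s.
Vis-viva on the transfer ellipse at r = 17800 km gives v_t = √[μ(2/r − 1/a_t)] = 0.2504 km/s.
Δv₂ = |v_t − v_c| = |0.2504 − 0.5327| = 0.2823 km/s.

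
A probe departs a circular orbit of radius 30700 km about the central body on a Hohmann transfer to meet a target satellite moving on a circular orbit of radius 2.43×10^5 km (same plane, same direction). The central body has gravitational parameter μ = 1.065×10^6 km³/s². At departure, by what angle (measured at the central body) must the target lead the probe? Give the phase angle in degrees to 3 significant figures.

φ = 104°

The Hohmann ellipse has a_t = (r₁ + r₂)/2 = 1.3685×10^5 km.
Transfer time t = π√(a_t³/μ) = 1.5411×10^5 s.
The target's mean motion on its circular orbit is ω₂ = √(μ/r₂³) = 8.6152×10^-6 rad/s.
Angle swept by the target during transfer: ω₂·t = 1.3277 rad = 76.07°.
Arrival is 180° from departure on the ellipse, so φ = 180° − 76.07° = 104°.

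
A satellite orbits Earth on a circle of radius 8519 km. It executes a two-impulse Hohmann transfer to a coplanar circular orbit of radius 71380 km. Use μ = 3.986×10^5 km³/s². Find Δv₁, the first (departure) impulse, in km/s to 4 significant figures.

Semi-major axis of the transfer orbit: a_t = (8519 + 71380)/2 = 39949.5 km.
Circular speed at r = 8519 km: v_c = √(μ/r) = 6.840 km/s.
Vis-viva on the transfer ellipse at r = 8519 km gives v_t = √[μ(2/r − 1/a_t)] = 9.143 km/s.
Δv₁ = |v_t − v_c| = |9.143 − 6.840| = 2.303 km/s.

Δv₁ = 2.303 km/s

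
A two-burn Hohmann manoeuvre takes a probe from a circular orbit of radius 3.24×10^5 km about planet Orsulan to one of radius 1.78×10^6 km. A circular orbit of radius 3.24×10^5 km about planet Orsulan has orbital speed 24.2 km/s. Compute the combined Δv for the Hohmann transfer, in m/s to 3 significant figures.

From the circular-orbit relation v² = μ/r at r = 3.24×10^5 km: μ = v²r = (24.2)² × 3.24×10^5 = 1.89747×10^8 km³/s².
Transfer-ellipse semi-major axis a_t = (r₁ + r₂)/2 = (3.240×10^5 + 1.780×10^6)/2 = 1.052×10^6 km.
Circular speed at r₁: v₁ = √(μ/r₁) = √(1.89747×10^8/3.240×10^5) = 24.200 km/s.
Transfer-orbit speed at r₁ (vis-viva equation): v_p = √[μ(2/r₁ − 1/a_t)] = 31.479 km/s.
First burn Δv₁ = |v_p − v₁| = 7.279 km/s.
Circular speed at r₂: v₂ = √(μ/r₂) = 10.325 km/s.
Transfer-orbit speed at r₂: v_a = √[μ(2/r₂ − 1/a_t)] = 5.7298 km/s.
Second burn Δv₂ = |v₂ − v_a| = 4.595 km/s.
Total Δv = Δv₁ + Δv₂ = 11.87 km/s.

Δv = 11900 m/s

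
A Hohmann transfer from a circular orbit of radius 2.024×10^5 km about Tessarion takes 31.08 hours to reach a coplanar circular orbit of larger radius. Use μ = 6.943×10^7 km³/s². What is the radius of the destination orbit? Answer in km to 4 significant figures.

r₂ = 6.874×10^5 km

Transfer time t = 31.08 hours = 1.11888×10^5 s, and t = π√(a_t³/μ).
So a_t = (μ t²/π²)^(1/3) = (6.943×10^7 × (1.11888×10^5)² / π²)^(1/3) = 4.4491×10^5 km.
Since a_t = (r₁ + r₂)/2, r₂ = 2a_t − r₁ = 2×4.4491×10^5 − 2.024×10^5 = 6.8742×10^5 km.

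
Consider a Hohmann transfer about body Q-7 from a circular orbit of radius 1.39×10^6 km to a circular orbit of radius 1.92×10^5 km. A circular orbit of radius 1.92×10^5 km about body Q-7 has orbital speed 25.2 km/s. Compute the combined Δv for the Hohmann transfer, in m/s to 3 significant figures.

From the circular-orbit relation v² = μ/r at r = 1.92×10^5 km: μ = v²r = (25.2)² × 1.92×10^5 = 1.21928×10^8 km³/s².
Semi-major axis of the transfer orbit: a_t = (1.390×10^6 + 1.920×10^5)/2 = 7.910×10^5 km.
At r₁ the circular-orbit speed is v₁ = √(μ/r₁) = 9.36578 km/s.
On the transfer ellipse at r₁, vis-viva gives v_a = √[μ(2/r₁ − 1/a_t)] = 4.61430 km/s.
First burn Δv₁ = |v_a − v₁| = 4.751 km/s.
Circular speed at r₂: v₂ = √(μ/r₂) = 25.200 km/s.
Transfer-orbit speed at r₂: v_p = √[μ(2/r₂ − 1/a_t)] = 33.406 km/s.
Second burn Δv₂ = |v₂ − v_p| = 8.206 km/s.
Δv = Δv₁ + Δv₂ = 4.751 + 8.206 = 12.96 km/s.

Δv = 13000 m/s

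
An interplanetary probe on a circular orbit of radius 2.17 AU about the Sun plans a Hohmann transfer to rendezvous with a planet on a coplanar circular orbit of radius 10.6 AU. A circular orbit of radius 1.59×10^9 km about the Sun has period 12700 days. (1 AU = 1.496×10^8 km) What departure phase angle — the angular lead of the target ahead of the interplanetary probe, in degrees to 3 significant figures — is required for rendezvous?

From Kepler's third law T² = 4π²r³/μ at r = 1.59×10^9 km, T = 12700 days = 12700 × 86400 s = 1.09728×10^9 s: μ = 4π²r³/T² = 1.31800×10^11 km³/s².
In km: r₁ = 2.17 × 1.496×10^8 = 3.24632×10^8 km; r₂ = 10.6 × 1.496×10^8 = 1.58576×10^9 km.
Semi-major axis of the transfer orbit: a_t = (3.24632×10^8 + 1.58576×10^9)/2 = 9.55196×10^8 km.
The half-period of the transfer ellipse is t = π√(a_t³/μ) = 2.554645×10^8 s.
The target's mean motion on its circular orbit is ω₂ = √(μ/r₂³) = 5.749127×10^-9 rad/s.
Angle swept by the target during transfer: ω₂·t = 1.468698 rad = 84.1502°.
Arrival is 180° from departure on the ellipse, so φ = 180° − 84.1502° = 95.8°.

φ = 95.8°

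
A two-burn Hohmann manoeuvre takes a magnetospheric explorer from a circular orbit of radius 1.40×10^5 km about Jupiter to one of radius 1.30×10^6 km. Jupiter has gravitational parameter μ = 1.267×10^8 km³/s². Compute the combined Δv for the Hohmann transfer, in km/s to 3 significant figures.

The Hohmann ellipse has a_t = (r₁ + r₂)/2 = 7.200×10^5 km.
Circular speed at r₁: v₁ = √(μ/r₁) = √(1.267×10^8/1.400×10^5) = 30.08 km/s.
Transfer-orbit speed at r₁ (vis-viva): v_p = √[μ(2/r₁ − 1/a_t)] = 40.42 km/s.
First burn Δv₁ = |v_p − v₁| = 10.34 km/s.
Circular speed at r₂: v₂ = √(μ/r₂) = 9.872 km/s.
Transfer-orbit speed at r₂: v_a = √[μ(2/r₂ − 1/a_t)] = 4.353 km/s.
Second burn Δv₂ = |v₂ − v_a| = 5.519 km/s.
Total Δv = Δv₁ + Δv₂ = 15.86 km/s.

Δv = 15.9 km/s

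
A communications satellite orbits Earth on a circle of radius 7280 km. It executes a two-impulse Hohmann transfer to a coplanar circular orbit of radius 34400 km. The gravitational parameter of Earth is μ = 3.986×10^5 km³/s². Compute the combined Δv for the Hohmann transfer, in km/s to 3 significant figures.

Δv = 3.50 km/s

Transfer-ellipse semi-major axis a_t = (r₁ + r₂)/2 = (7280 + 34400)/2 = 20840 km.
At r₁ the circular-orbit speed is v₁ = √(μ/r₁) = 7.400 km/s.
On the transfer ellipse at r₁, vis-viva gives v_p = √[μ(2/r₁ − 1/a_t)] = 9.507 km/s.
First burn Δv₁ = |v_p − v₁| = 2.107 km/s.
Circular speed at r₂: v₂ = √(μ/r₂) = 3.404 km/s.
Transfer-orbit speed at r₂: v_a = √[μ(2/r₂ − 1/a_t)] = 2.012 km/s.
Second burn Δv₂ = |v₂ − v_a| = 1.392 km/s.
Δv = Δv₁ + Δv₂ = 2.107 + 1.392 = 3.499 km/s.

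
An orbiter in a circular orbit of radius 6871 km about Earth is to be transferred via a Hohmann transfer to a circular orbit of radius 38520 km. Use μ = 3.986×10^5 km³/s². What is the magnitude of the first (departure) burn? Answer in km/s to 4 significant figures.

The Hohmann ellipse has a_t = (r₁ + r₂)/2 = 22695.5 km.
Circular speed at r = 6871 km: v_c = √(μ/r) = 7.617 km/s.
Vis-viva on the transfer ellipse at r = 6871 km gives v_t = √[μ(2/r − 1/a_t)] = 9.923 km/s.
Δv₁ = |v_t − v_c| = |9.923 − 7.617| = 2.306 km/s.

Δv₁ = 2.306 km/s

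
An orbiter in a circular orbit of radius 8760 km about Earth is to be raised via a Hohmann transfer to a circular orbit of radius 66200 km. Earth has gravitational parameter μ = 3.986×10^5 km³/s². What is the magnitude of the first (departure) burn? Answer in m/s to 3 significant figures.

Transfer-ellipse semi-major axis a_t = (r₁ + r₂)/2 = (8760 + 66200)/2 = 37480 km.
Circular speed at r = 8760 km: v_c = √(μ/r) = 6.746 km/s.
Vis-viva on the transfer ellipse at r = 8760 km gives v_t = √[μ(2/r − 1/a_t)] = 8.965 km/s.
Δv₁ = |v_t − v_c| = |8.965 − 6.746| = 2.219 km/s.

Δv₁ = 2220 m/s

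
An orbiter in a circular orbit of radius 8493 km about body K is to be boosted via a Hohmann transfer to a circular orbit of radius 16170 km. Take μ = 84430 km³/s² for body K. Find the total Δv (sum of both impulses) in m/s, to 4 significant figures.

Δv = 846.2 m/s

Semi-major axis of the transfer orbit: a_t = (8493 + 16170)/2 = 12331.5 km.
At r₁ the circular-orbit speed is v₁ = √(μ/r₁) = 3.1530 km/s.
On the transfer ellipse at r₁, vis-viva equation gives v_p = √[μ(2/r₁ − 1/a_t)] = 3.6105 km/s.
First burn Δv₁ = |v_p − v₁| = 0.4575 km/s.
Circular speed at r₂: v₂ = √(μ/r₂) = 2.2850 km/s.
Transfer-orbit speed at r₂: v_a = √[μ(2/r₂ − 1/a_t)] = 1.8963 km/s.
Second burn Δv₂ = |v₂ − v_a| = 0.3887 km/s.
Total Δv = Δv₁ + Δv₂ = 0.8462 km/s.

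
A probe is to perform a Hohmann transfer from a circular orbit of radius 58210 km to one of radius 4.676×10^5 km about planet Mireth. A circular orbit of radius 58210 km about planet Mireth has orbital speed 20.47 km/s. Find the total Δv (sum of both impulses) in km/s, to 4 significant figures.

Δv = 10.65 km/s

From the circular-orbit relation v² = μ/r at r = 58210 km: μ = v²r = (20.47)² × 58210 = 2.43912×10^7 km³/s².
The Hohmann ellipse has a_t = (r₁ + r₂)/2 = 2.62905×10^5 km.
Circular speed at r₁: v₁ = √(μ/r₁) = √(2.43912×10^7/58210) = 20.47 km/s.
Transfer-orbit speed at r₁ (vis-viva equation): v_p = √[μ(2/r₁ − 1/a_t)] = 27.30 km/s.
First burn Δv₁ = |v_p − v₁| = 6.830 km/s.
Circular speed at r₂: v₂ = √(μ/r₂) = 7.222 km/s.
Transfer-orbit speed at r₂: v_a = √[μ(2/r₂ − 1/a_t)] = 3.398 km/s.
Second burn Δv₂ = |v₂ − v_a| = 3.824 km/s.
Total Δv = Δv₁ + Δv₂ = 10.65 km/s.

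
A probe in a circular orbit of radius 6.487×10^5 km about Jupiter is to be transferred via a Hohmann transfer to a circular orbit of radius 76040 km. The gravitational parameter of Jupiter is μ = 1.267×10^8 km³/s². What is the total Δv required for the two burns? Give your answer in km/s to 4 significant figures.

The Hohmann ellipse has a_t = (r₁ + r₂)/2 = 3.6237×10^5 km.
Circular speed at r₁: v₁ = √(μ/r₁) = √(1.267×10^8/6.487×10^5) = 13.9755 km/s.
On the transfer ellipse at r₁, vis-viva equation gives v_a = √[μ(2/r₁ − 1/a_t)] = 6.40194 km/s.
First burn Δv₁ = |v_a − v₁| = 7.574 km/s.
Circular speed at r₂: v₂ = √(μ/r₂) = 40.82 km/s.
Transfer-orbit speed at r₂: v_p = √[μ(2/r₂ − 1/a_t)] = 54.62 km/s.
Second burn Δv₂ = |v₂ − v_p| = 13.80 km/s.
Total Δv = Δv₁ + Δv₂ = 21.37 km/s.

Δv = 21.37 km/s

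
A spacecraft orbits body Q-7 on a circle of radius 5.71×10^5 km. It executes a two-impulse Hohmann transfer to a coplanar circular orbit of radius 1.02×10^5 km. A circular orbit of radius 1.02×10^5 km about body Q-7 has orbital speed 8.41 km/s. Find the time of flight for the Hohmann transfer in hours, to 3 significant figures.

t = 63.4 hours

From the circular-orbit relation v² = μ/r at r = 1.02×10^5 km: μ = v²r = (8.41)² × 1.02×10^5 = 7.21427×10^6 km³/s².
Transfer-ellipse semi-major axis a_t = (r₁ + r₂)/2 = (5.710×10^5 + 1.020×10^5)/2 = 3.365×10^5 km.
Half the transfer-orbit period gives t = π√(a_t³/μ) = 2.283×10^5 s.
Converting: 2.283×10^5 s ÷ 3600 s/hour = 63.4 hours.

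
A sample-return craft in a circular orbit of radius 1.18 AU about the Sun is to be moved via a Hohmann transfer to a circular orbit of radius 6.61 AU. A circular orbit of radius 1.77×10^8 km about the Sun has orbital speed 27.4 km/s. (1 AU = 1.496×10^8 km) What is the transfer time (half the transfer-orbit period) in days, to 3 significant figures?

t = 1400 days

From the circular-orbit relation v² = μ/r at r = 1.77×10^8 km: μ = v²r = (27.4)² × 1.77×10^8 = 1.32885×10^11 km³/s².
In km: r₁ = 1.18 × 1.496×10^8 = 1.76528×10^8 km; r₂ = 6.61 × 1.496×10^8 = 9.88856×10^8 km.
Semi-major axis of the transfer orbit: a_t = (1.76528×10^8 + 9.88856×10^8)/2 = 5.82692×10^8 km.
Half the transfer-orbit period gives t = π√(a_t³/μ) = 1.212×10^8 s.
Converting: 1.212×10^8 s ÷ 86400 s/day = 1400 days.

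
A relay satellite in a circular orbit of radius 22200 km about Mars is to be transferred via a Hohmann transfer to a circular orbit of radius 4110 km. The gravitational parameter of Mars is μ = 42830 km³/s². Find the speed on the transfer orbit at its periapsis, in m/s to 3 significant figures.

The Hohmann ellipse has a_t = (r₁ + r₂)/2 = 13155 km.
At periapsis, r = 4110 km.
From the vis-viva equation, v = √[μ(2/r − 1/a_t)] = 4.194 km/s.

v = 4190 m/s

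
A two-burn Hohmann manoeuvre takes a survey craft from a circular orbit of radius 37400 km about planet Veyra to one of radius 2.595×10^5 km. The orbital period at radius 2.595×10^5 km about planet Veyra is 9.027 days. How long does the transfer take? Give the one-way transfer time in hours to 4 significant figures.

From Kepler's third law T² = 4π²r³/μ at r = 2.595×10^5 km, T = 9.027 days = 9.027 × 86400 s = 7.799328×10^5 s: μ = 4π²r³/T² = 1.13412×10^6 km³/s².
Semi-major axis of the transfer orbit: a_t = (37400 + 2.595×10^5)/2 = 1.4845×10^5 km.
Half the transfer-orbit period gives t = π√(a_t³/μ) = 1.6873×10^5 s.
Converting: 1.6873×10^5 s ÷ 3600 s/hour = 46.87 hours.

t = 46.87 hours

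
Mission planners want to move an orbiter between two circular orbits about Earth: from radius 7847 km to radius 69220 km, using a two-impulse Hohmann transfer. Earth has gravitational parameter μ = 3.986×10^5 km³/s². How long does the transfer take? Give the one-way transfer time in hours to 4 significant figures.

The Hohmann ellipse has a_t = (r₁ + r₂)/2 = 38533.5 km.
Half the transfer-orbit period gives t = π√(a_t³/μ) = 37640 s.
Converting: 37640 s ÷ 3600 s/hour = 10.46 hours.

t = 10.46 hours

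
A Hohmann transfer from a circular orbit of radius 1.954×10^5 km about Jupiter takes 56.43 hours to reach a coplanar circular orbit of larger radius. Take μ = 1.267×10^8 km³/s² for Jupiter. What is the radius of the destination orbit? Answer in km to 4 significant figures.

Transfer time t = 56.43 hours = 2.03148×10^5 s, and t = π√(a_t³/μ).
So a_t = (μ t²/π²)^(1/3) = (1.267×10^8 × (2.03148×10^5)² / π²)^(1/3) = 8.0916×10^5 km.
Since a_t = (r₁ + r₂)/2, r₂ = 2a_t − r₁ = 2×8.0916×10^5 − 1.954×10^5 = 1.42292×10^6 km.

r₂ = 1.423×10^6 km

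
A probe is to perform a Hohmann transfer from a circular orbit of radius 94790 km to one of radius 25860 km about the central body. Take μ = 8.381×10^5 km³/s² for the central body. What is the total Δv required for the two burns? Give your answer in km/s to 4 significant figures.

Δv = 2.470 km/s

The Hohmann ellipse has a_t = (r₁ + r₂)/2 = 60325 km.
At r₁ the circular-orbit speed is v₁ = √(μ/r₁) = 2.9735 km/s.
Transfer-orbit speed at r₁ (vis-viva): v_a = √[μ(2/r₁ − 1/a_t)] = 1.9468 km/s.
First burn Δv₁ = |v_a − v₁| = 1.027 km/s.
At r₂, v₂ = √(μ/r₂) = 5.693 km/s.
Transfer-orbit speed at r₂: v_p = √[μ(2/r₂ − 1/a_t)] = 7.136 km/s.
Second burn Δv₂ = |v₂ − v_p| = 1.443 km/s.
Total Δv = Δv₁ + Δv₂ = 2.470 km/s.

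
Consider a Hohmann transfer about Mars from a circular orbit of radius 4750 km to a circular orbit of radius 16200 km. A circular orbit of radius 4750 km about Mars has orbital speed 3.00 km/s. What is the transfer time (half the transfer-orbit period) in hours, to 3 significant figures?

From the circular-orbit relation v² = μ/r at r = 4750 km: μ = v²r = (3.00)² × 4750 = 42750.0 km³/s².
Semi-major axis of the transfer orbit: a_t = (4750 + 16200)/2 = 10475 km.
Half the transfer-orbit period gives t = π√(a_t³/μ) = 16289.7 s.
Converting: 16289.7 s ÷ 3600 s/hour = 4.52 hours.

t = 4.52 hours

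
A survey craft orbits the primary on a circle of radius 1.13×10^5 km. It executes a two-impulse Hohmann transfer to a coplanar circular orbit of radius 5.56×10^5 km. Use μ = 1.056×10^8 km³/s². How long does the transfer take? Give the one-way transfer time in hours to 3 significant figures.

t = 16.4 hours

Semi-major axis of the transfer orbit: a_t = (1.130×10^5 + 5.560×10^5)/2 = 3.345×10^5 km.
By Kepler's third law the transfer-orbit period is T = 2π√(a_t³/μ), so t = T/2 = 59140 s.
Converting: 59140 s ÷ 3600 s/hour = 16.4 hours.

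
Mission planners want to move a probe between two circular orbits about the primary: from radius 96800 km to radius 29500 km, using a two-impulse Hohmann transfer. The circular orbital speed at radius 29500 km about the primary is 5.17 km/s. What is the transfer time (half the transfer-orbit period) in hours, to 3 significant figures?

From the circular-orbit relation v² = μ/r at r = 29500 km: μ = v²r = (5.17)² × 29500 = 7.88503×10^5 km³/s².
The Hohmann ellipse has a_t = (r₁ + r₂)/2 = 63150 km.
Half the transfer-orbit period gives t = π√(a_t³/μ) = 56140 s.
Converting: 56140 s ÷ 3600 s/hour = 15.6 hours.

t = 15.6 hours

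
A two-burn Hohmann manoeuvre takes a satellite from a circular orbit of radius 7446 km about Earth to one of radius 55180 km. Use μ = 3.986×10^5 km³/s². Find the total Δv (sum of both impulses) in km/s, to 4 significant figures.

Semi-major axis of the transfer orbit: a_t = (7446 + 55180)/2 = 31313 km.
At r₁ the circular-orbit speed is v₁ = √(μ/r₁) = 7.317 km/s.
On the transfer ellipse at r₁, v² = μ(2/r − 1/a) gives v_p = √[μ(2/r₁ − 1/a_t)] = 9.713 km/s.
First burn Δv₁ = |v_p − v₁| = 2.396 km/s.
At r₂, v₂ = √(μ/r₂) = 2.688 km/s.
Transfer-orbit speed at r₂: v_a = √[μ(2/r₂ − 1/a_t)] = 1.311 km/s.
Second burn Δv₂ = |v₂ − v_a| = 1.377 km/s.
Δv = Δv₁ + Δv₂ = 2.396 + 1.377 = 3.773 km/s.

Δv = 3.773 km/s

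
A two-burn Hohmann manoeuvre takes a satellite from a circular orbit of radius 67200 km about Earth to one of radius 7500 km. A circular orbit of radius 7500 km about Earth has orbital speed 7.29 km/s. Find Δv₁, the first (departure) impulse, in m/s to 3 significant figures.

Δv₁ = 1340 m/s

From the circular-orbit relation v² = μ/r at r = 7500 km: μ = v²r = (7.29)² × 7500 = 3.98581×10^5 km³/s².
Semi-major axis of the transfer orbit: a_t = (67200 + 7500)/2 = 37350 km.
On the circular orbit at r = 67200 km, v_c = √(μ/r) = 2.435 km/s.
Vis-viva on the transfer ellipse at r = 67200 km gives v_t = √[μ(2/r − 1/a_t)] = 1.091 km/s.
Δv₁ = |v_t − v_c| = |1.091 − 2.435| = 1.344 km/s.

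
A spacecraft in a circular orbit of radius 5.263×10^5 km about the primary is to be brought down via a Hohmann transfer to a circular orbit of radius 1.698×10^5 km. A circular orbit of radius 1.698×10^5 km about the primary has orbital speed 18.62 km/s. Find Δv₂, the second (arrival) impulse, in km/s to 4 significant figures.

Δv₂ = 4.277 km/s

From the circular-orbit relation v² = μ/r at r = 1.698×10^5 km: μ = v²r = (18.62)² × 1.698×10^5 = 5.88704×10^7 km³/s².
The Hohmann ellipse has a_t = (r₁ + r₂)/2 = 3.4805×10^5 km.
On the circular orbit at r = 1.698×10^5 km, v_c = √(μ/r) = 18.620 km/s.
Vis-viva on the transfer ellipse at r = 1.698×10^5 km gives v_t = √[μ(2/r − 1/a_t)] = 22.897 km/s.
Δv₂ = |v_t − v_c| = |22.897 − 18.620| = 4.277 km/s.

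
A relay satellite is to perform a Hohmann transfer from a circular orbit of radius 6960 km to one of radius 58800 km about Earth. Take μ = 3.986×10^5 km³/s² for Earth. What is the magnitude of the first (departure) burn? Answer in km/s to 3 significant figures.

Δv₁ = 2.55 km/s

Semi-major axis of the transfer orbit: a_t = (6960 + 58800)/2 = 32880 km.
Circular speed at r = 6960 km: v_c = √(μ/r) = 7.568 km/s.
Vis-viva on the transfer ellipse at r = 6960 km gives v_t = √[μ(2/r − 1/a_t)] = 10.12 km/s.
Δv₁ = |v_t − v_c| = |10.12 − 7.568| = 2.552 km/s.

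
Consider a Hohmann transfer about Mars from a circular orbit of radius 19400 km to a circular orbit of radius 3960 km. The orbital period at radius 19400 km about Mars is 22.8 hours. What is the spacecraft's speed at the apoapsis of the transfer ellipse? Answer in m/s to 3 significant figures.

From Kepler's third law T² = 4π²r³/μ at r = 19400 km, T = 22.8 hours = 22.8 × 3600 s = 82080 s: μ = 4π²r³/T² = 42784.9 km³/s².
The Hohmann ellipse has a_t = (r₁ + r₂)/2 = 11680 km.
At apoapsis, r = 19400 km.
Vis-viva: v = √[μ(2/r − 1/a_t)] = √[42784.9 × (2/19400 − 1/11680)] = 0.8647 km/s.

v = 865 m/s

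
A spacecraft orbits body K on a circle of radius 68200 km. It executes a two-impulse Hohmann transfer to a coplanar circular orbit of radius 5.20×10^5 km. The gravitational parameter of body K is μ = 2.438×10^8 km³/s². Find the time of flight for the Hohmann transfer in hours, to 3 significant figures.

Semi-major axis of the transfer orbit: a_t = (68200 + 5.200×10^5)/2 = 2.941×10^5 km.
By Kepler's third law the transfer-orbit period is T = 2π√(a_t³/μ), so t = T/2 = 32090 s.
Converting: 32090 s ÷ 3600 s/hour = 8.91 hours.

t = 8.91 hours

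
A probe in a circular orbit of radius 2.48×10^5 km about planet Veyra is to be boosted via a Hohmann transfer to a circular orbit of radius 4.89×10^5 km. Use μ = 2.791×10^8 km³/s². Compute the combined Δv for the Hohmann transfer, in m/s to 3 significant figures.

Δv = 9390 m/s

Semi-major axis of the transfer orbit: a_t = (2.480×10^5 + 4.890×10^5)/2 = 3.685×10^5 km.
Circular speed at r₁: v₁ = √(μ/r₁) = √(2.791×10^8/2.480×10^5) = 33.5470 km/s.
Transfer-orbit speed at r₁ (vis-viva): v_p = √[μ(2/r₁ − 1/a_t)] = 38.6447 km/s.
First burn Δv₁ = |v_p − v₁| = 5.0977 km/s.
Circular speed at r₂: v₂ = √(μ/r₂) = 23.8905 km/s.
Transfer-orbit speed at r₂: v_a = √[μ(2/r₂ − 1/a_t)] = 19.5989 km/s.
Second burn Δv₂ = |v₂ − v_a| = 4.2916 km/s.
Total Δv = Δv₁ + Δv₂ = 9.389 km/s.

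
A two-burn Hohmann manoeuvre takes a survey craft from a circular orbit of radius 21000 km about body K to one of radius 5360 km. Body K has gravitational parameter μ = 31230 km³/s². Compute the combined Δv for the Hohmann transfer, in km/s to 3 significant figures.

The Hohmann ellipse has a_t = (r₁ + r₂)/2 = 13180 km.
Circular speed at r₁: v₁ = √(μ/r₁) = √(31230/21000) = 1.2195 km/s.
Transfer-orbit speed at r₁ (v² = μ(2/r − 1/a)): v_a = √[μ(2/r₁ − 1/a_t)] = 0.77768 km/s.
First burn Δv₁ = |v_a − v₁| = 0.4418 km/s.
Circular speed at r₂: v₂ = √(μ/r₂) = 2.4138 km/s.
Transfer-orbit speed at r₂: v_p = √[μ(2/r₂ − 1/a_t)] = 3.0469 km/s.
Second burn Δv₂ = |v₂ − v_p| = 0.6331 km/s.
Total Δv = Δv₁ + Δv₂ = 1.075 km/s.

Δv = 1.07 km/s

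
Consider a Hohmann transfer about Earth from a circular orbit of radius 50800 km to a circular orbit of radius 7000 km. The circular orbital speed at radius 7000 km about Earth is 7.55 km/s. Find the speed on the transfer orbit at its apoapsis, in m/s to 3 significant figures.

v = 1380 m/s

From the circular-orbit relation v² = μ/r at r = 7000 km: μ = v²r = (7.55)² × 7000 = 3.99018×10^5 km³/s².
Transfer-ellipse semi-major axis a_t = (r₁ + r₂)/2 = (50800 + 7000)/2 = 28900 km.
At apoapsis, r = 50800 km.
Vis-viva: v = √[μ(2/r − 1/a_t)] = √[3.99018×10^5 × (2/50800 − 1/28900)] = 1.379 km/s.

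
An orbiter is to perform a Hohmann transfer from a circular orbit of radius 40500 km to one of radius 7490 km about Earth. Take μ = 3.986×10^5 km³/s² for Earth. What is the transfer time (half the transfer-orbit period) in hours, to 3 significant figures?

t = 5.14 hours

Transfer-ellipse semi-major axis a_t = (r₁ + r₂)/2 = (40500 + 7490)/2 = 23995 km.
Transfer time t = π√(a_t³/μ) = π√((23995)³ / 3.986×10^5) = 18500 s.
Converting: 18500 s ÷ 3600 s/hour = 5.14 hours.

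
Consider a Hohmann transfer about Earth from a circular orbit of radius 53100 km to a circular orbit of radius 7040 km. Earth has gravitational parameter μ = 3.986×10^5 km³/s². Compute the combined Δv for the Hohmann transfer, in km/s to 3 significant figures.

Semi-major axis of the transfer orbit: a_t = (53100 + 7040)/2 = 30070 km.
Circular speed at r₁: v₁ = √(μ/r₁) = √(3.986×10^5/53100) = 2.740 km/s.
On the transfer ellipse at r₁, vis-viva gives v_a = √[μ(2/r₁ − 1/a_t)] = 1.326 km/s.
First burn Δv₁ = |v_a − v₁| = 1.414 km/s.
At r₂, v₂ = √(μ/r₂) = 7.52458 km/s.
Transfer-orbit speed at r₂: v_p = √[μ(2/r₂ − 1/a_t)] = 9.99914 km/s.
Second burn Δv₂ = |v₂ − v_p| = 2.475 km/s.
Total Δv = Δv₁ + Δv₂ = 3.889 km/s.

Δv = 3.89 km/s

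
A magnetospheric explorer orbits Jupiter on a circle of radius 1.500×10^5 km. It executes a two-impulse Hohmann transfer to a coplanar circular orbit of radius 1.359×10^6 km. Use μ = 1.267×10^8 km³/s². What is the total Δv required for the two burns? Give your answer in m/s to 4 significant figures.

Transfer-ellipse semi-major axis a_t = (r₁ + r₂)/2 = (1.500×10^5 + 1.359×10^6)/2 = 7.545×10^5 km.
Circular speed at r₁: v₁ = √(μ/r₁) = √(1.267×10^8/1.500×10^5) = 29.063 km/s.
Transfer-orbit speed at r₁ (v² = μ(2/r − 1/a)): v_p = √[μ(2/r₁ − 1/a_t)] = 39.005 km/s.
First burn Δv₁ = |v_p − v₁| = 9.942 km/s.
Circular speed at r₂: v₂ = √(μ/r₂) = 9.6556 km/s.
Transfer-orbit speed at r₂: v_a = √[μ(2/r₂ − 1/a_t)] = 4.3052 km/s.
Second burn Δv₂ = |v₂ − v_a| = 5.350 km/s.
Δv = Δv₁ + Δv₂ = 9.942 + 5.350 = 15.29 km/s.

Δv = 15290 m/s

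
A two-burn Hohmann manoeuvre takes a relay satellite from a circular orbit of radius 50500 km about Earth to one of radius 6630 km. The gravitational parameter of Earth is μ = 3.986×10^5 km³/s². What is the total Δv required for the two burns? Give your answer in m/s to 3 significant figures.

The Hohmann ellipse has a_t = (r₁ + r₂)/2 = 28565 km.
At r₁ the circular-orbit speed is v₁ = √(μ/r₁) = 2.8095 km/s.
On the transfer ellipse at r₁, v² = μ(2/r − 1/a) gives v_a = √[μ(2/r₁ − 1/a_t)] = 1.3535 km/s.
First burn Δv₁ = |v_a − v₁| = 1.456 km/s.
Circular speed at r₂: v₂ = √(μ/r₂) = 7.754 km/s.
Transfer-orbit speed at r₂: v_p = √[μ(2/r₂ − 1/a_t)] = 10.31 km/s.
Second burn Δv₂ = |v₂ − v_p| = 2.556 km/s.
Total Δv = Δv₁ + Δv₂ = 4.012 km/s.

Δv = 4010 m/s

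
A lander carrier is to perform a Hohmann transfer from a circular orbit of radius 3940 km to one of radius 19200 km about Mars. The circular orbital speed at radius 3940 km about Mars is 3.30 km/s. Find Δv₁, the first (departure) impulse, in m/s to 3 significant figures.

Δv₁ = 951 m/s

From the circular-orbit relation v² = μ/r at r = 3940 km: μ = v²r = (3.30)² × 3940 = 42906.6 km³/s².
Transfer-ellipse semi-major axis a_t = (r₁ + r₂)/2 = (3940 + 19200)/2 = 11570 km.
On the circular orbit at r = 3940 km, v_c = √(μ/r) = 3.3000 km/s.
Vis-viva on the transfer ellipse at r = 3940 km gives v_t = √[μ(2/r − 1/a_t)] = 4.2511 km/s.
Δv₁ = |v_t − v_c| = |4.2511 − 3.3000| = 0.9511 km/s.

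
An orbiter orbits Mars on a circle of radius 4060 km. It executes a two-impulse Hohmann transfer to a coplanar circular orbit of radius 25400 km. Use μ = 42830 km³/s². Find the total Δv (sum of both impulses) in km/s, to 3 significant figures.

Transfer-ellipse semi-major axis a_t = (r₁ + r₂)/2 = (4060 + 25400)/2 = 14730 km.
At r₁ the circular-orbit speed is v₁ = √(μ/r₁) = 3.248 km/s.
Transfer-orbit speed at r₁ (vis-viva equation): v_p = √[μ(2/r₁ − 1/a_t)] = 4.265 km/s.
First burn Δv₁ = |v_p − v₁| = 1.017 km/s.
At r₂, v₂ = √(μ/r₂) = 1.2985 km/s.
Transfer-orbit speed at r₂: v_a = √[μ(2/r₂ − 1/a_t)] = 0.68174 km/s.
Second burn Δv₂ = |v₂ − v_a| = 0.6168 km/s.
Δv = Δv₁ + Δv₂ = 1.017 + 0.6168 = 1.634 km/s.

Δv = 1.63 km/s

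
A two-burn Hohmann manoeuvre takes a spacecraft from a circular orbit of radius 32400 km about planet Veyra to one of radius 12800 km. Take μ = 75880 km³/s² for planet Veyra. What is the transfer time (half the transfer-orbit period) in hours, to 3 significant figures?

t = 10.8 hours

The Hohmann ellipse has a_t = (r₁ + r₂)/2 = 22600 km.
Half the transfer-orbit period gives t = π√(a_t³/μ) = 38750 s.
Converting: 38750 s ÷ 3600 s/hour = 10.8 hours.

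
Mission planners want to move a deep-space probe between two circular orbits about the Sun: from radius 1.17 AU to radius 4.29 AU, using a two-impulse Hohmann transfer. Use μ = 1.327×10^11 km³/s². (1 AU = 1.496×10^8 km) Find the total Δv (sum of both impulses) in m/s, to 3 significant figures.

Δv = 11900 m/s

In km: r₁ = 1.17 × 1.496×10^8 = 1.75032×10^8 km; r₂ = 4.29 × 1.496×10^8 = 6.41784×10^8 km.
The Hohmann ellipse has a_t = (r₁ + r₂)/2 = 4.08408×10^8 km.
At r₁ the circular-orbit speed is v₁ = √(μ/r₁) = 27.534 km/s.
Transfer-orbit speed at r₁ (v² = μ(2/r − 1/a)): v_p = √[μ(2/r₁ − 1/a_t)] = 34.516 km/s.
First burn Δv₁ = |v_p − v₁| = 6.982 km/s.
Circular speed at r₂: v₂ = √(μ/r₂) = 14.38 km/s.
Transfer-orbit speed at r₂: v_a = √[μ(2/r₂ − 1/a_t)] = 9.414 km/s.
Second burn Δv₂ = |v₂ − v_a| = 4.966 km/s.
Δv = Δv₁ + Δv₂ = 6.982 + 4.966 = 11.95 km/s.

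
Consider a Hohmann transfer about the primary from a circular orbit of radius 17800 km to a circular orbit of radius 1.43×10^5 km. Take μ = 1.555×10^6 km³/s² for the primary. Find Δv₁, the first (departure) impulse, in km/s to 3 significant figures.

Transfer-ellipse semi-major axis a_t = (r₁ + r₂)/2 = (17800 + 1.430×10^5)/2 = 80400 km.
Circular speed at r = 17800 km: v_c = √(μ/r) = 9.3466 km/s.
Transfer-orbit speed at the same r (vis-viva, a = a_t): v_t = √[μ(2/r − 1/a_t)] = 12.465 km/s.
Δv₁ = |v_t − v_c| = |12.465 − 9.3466| = 3.118 km/s.

Δv₁ = 3.12 km/s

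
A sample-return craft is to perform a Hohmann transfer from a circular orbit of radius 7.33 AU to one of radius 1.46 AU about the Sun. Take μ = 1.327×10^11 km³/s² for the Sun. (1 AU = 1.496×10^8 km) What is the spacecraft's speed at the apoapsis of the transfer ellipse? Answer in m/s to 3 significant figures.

v = 6340 m/s

In km: r₁ = 7.33 × 1.496×10^8 = 1.096568×10^9 km; r₂ = 1.46 × 1.496×10^8 = 2.18416×10^8 km.
Transfer-ellipse semi-major axis a_t = (r₁ + r₂)/2 = (1.096568×10^9 + 2.18416×10^8)/2 = 6.57492×10^8 km.
The apoapsis of the transfer ellipse is at r = 1.096568×10^9 km.
Applying v² = μ(2/r − 1/a_t): v = 6.340 km/s.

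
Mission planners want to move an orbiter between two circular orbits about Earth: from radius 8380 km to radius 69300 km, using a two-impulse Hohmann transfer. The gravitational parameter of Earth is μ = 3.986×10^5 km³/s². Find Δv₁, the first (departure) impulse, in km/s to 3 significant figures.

Δv₁ = 2.32 km/s

Transfer-ellipse semi-major axis a_t = (r₁ + r₂)/2 = (8380 + 69300)/2 = 38840 km.
Circular speed at r = 8380 km: v_c = √(μ/r) = 6.8968 km/s.
Transfer-orbit speed at the same r (vis-viva, a = a_t): v_t = √[μ(2/r − 1/a_t)] = 9.2124 km/s.
Δv₁ = |v_t − v_c| = |9.2124 − 6.8968| = 2.316 km/s.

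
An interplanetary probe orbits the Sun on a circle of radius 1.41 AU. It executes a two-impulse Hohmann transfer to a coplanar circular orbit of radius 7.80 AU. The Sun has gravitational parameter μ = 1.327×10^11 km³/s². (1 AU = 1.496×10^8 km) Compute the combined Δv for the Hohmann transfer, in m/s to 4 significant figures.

In km: r₁ = 1.41 × 1.496×10^8 = 2.10936×10^8 km; r₂ = 7.80 × 1.496×10^8 = 1.16688×10^9 km.
The Hohmann ellipse has a_t = (r₁ + r₂)/2 = 6.88908×10^8 km.
At r₁ the circular-orbit speed is v₁ = √(μ/r₁) = 25.082 km/s.
Transfer-orbit speed at r₁ (v² = μ(2/r − 1/a)): v_p = √[μ(2/r₁ − 1/a_t)] = 32.643 km/s.
First burn Δv₁ = |v_p − v₁| = 7.561 km/s.
Circular speed at r₂: v₂ = √(μ/r₂) = 10.664 km/s.
Transfer-orbit speed at r₂: v_a = √[μ(2/r₂ − 1/a_t)] = 5.9009 km/s.
Second burn Δv₂ = |v₂ − v_a| = 4.763 km/s.
Δv = Δv₁ + Δv₂ = 7.561 + 4.763 = 12.32 km/s.

Δv = 12320 m/s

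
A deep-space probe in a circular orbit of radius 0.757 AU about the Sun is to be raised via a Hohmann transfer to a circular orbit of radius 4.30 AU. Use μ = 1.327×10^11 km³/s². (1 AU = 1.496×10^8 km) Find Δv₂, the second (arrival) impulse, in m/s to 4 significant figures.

Δv₂ = 6504 m/s

In km: r₁ = 0.757 × 1.496×10^8 = 1.132472×10^8 km; r₂ = 4.30 × 1.496×10^8 = 6.4328×10^8 km.
The Hohmann ellipse has a_t = (r₁ + r₂)/2 = 3.782636×10^8 km.
On the circular orbit at r = 6.4328×10^8 km, v_c = √(μ/r) = 14.363 km/s.
Vis-viva on the transfer ellipse at r = 6.4328×10^8 km gives v_t = √[μ(2/r − 1/a_t)] = 7.8587 km/s.
Δv₂ = |v_t − v_c| = |7.8587 − 14.363| = 6.504 km/s.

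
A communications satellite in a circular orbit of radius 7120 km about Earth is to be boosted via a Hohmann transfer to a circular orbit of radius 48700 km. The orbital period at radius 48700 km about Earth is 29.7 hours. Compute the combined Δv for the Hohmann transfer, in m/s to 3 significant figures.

Δv = 3820 m/s

From Kepler's third law T² = 4π²r³/μ at r = 48700 km, T = 29.7 hours = 29.7 × 3600 s = 1.0692×10^5 s: μ = 4π²r³/T² = 3.98868×10^5 km³/s².
The Hohmann ellipse has a_t = (r₁ + r₂)/2 = 27910 km.
At r₁ the circular-orbit speed is v₁ = √(μ/r₁) = 7.4847 km/s.
Transfer-orbit speed at r₁ (vis-viva): v_p = √[μ(2/r₁ − 1/a_t)] = 9.8869 km/s.
First burn Δv₁ = |v_p − v₁| = 2.4022 km/s.
Circular speed at r₂: v₂ = √(μ/r₂) = 2.8619 km/s.
Transfer-orbit speed at r₂: v_a = √[μ(2/r₂ − 1/a_t)] = 1.4455 km/s.
Second burn Δv₂ = |v₂ − v_a| = 1.4164 km/s.
Δv = Δv₁ + Δv₂ = 2.4022 + 1.4164 = 3.819 km/s.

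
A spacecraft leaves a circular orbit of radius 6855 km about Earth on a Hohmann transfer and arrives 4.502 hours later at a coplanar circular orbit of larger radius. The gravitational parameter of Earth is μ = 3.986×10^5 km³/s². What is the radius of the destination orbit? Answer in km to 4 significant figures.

Transfer time t = 4.502 hours = 16207.2 s, and t = π√(a_t³/μ).
So a_t = (μ t²/π²)^(1/3) = (3.986×10^5 × (16207.2)² / π²)^(1/3) = 21973 km.
Since a_t = (r₁ + r₂)/2, r₂ = 2a_t − r₁ = 2×21973 − 6855 = 37091 km.

r₂ = 37090 km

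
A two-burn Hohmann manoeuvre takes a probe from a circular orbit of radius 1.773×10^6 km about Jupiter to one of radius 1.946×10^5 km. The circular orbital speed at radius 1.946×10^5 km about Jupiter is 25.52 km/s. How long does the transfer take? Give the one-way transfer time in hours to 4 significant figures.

t = 75.64 hours

From the circular-orbit relation v² = μ/r at r = 1.946×10^5 km: μ = v²r = (25.52)² × 1.946×10^5 = 1.26737×10^8 km³/s².
The Hohmann ellipse has a_t = (r₁ + r₂)/2 = 9.838×10^5 km.
By Kepler's third law the transfer-orbit period is T = 2π√(a_t³/μ), so t = T/2 = 2.723×10^5 s.
Converting: 2.723×10^5 s ÷ 3600 s/hour = 75.64 hours.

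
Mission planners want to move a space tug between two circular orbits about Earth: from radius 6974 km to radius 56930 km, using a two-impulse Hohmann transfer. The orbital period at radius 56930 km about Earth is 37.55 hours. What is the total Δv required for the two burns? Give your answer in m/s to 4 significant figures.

From Kepler's third law T² = 4π²r³/μ at r = 56930 km, T = 37.55 hours = 37.55 × 3600 s = 1.3518×10^5 s: μ = 4π²r³/T² = 3.98619×10^5 km³/s².
The Hohmann ellipse has a_t = (r₁ + r₂)/2 = 31952 km.
At r₁ the circular-orbit speed is v₁ = √(μ/r₁) = 7.56029 km/s.
On the transfer ellipse at r₁, vis-viva gives v_p = √[μ(2/r₁ − 1/a_t)] = 10.0916 km/s.
First burn Δv₁ = |v_p − v₁| = 2.531 km/s.
Circular speed at r₂: v₂ = √(μ/r₂) = 2.646 km/s.
Transfer-orbit speed at r₂: v_a = √[μ(2/r₂ − 1/a_t)] = 1.236 km/s.
Second burn Δv₂ = |v₂ − v_a| = 1.410 km/s.
Total Δv = Δv₁ + Δv₂ = 3.941 km/s.

Δv = 3941 m/s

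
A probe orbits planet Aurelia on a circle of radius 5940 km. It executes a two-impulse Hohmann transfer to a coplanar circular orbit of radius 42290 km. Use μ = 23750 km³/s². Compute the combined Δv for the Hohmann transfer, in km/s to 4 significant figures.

Δv = 1.026 km/s

Transfer-ellipse semi-major axis a_t = (r₁ + r₂)/2 = (5940 + 42290)/2 = 24115 km.
At r₁ the circular-orbit speed is v₁ = √(μ/r₁) = 1.9996 km/s.
Transfer-orbit speed at r₁ (vis-viva): v_p = √[μ(2/r₁ − 1/a_t)] = 2.6480 km/s.
First burn Δv₁ = |v_p − v₁| = 0.6484 km/s.
Circular speed at r₂: v₂ = √(μ/r₂) = 0.7494 km/s.
Transfer-orbit speed at r₂: v_a = √[μ(2/r₂ − 1/a_t)] = 0.3719 km/s.
Second burn Δv₂ = |v₂ − v_a| = 0.3775 km/s.
Total Δv = Δv₁ + Δv₂ = 1.026 km/s.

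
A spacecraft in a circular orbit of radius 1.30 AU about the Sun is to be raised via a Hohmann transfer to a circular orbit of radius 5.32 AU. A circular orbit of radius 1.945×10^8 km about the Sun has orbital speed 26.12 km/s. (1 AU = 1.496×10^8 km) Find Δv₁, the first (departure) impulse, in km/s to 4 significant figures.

Δv₁ = 6.995 km/s

From the circular-orbit relation v² = μ/r at r = 1.945×10^8 km: μ = v²r = (26.12)² × 1.945×10^8 = 1.32698×10^11 km³/s².
In km: r₁ = 1.30 × 1.496×10^8 = 1.9448×10^8 km; r₂ = 5.32 × 1.496×10^8 = 7.95872×10^8 km.
The Hohmann ellipse has a_t = (r₁ + r₂)/2 = 4.95176×10^8 km.
On the circular orbit at r = 1.9448×10^8 km, v_c = √(μ/r) = 26.121 km/s.
Vis-viva on the transfer ellipse at r = 1.9448×10^8 km gives v_t = √[μ(2/r − 1/a_t)] = 33.116 km/s.
Δv₁ = |v_t − v_c| = |33.116 − 26.121| = 6.995 km/s.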